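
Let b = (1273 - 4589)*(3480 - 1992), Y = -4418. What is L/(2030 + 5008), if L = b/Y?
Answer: 411184/2591157 ≈ 0.15869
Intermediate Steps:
b = -4934208 (b = -3316*1488 = -4934208)
L = 2467104/2209 (L = -4934208/(-4418) = -4934208*(-1/4418) = 2467104/2209 ≈ 1116.8)
L/(2030 + 5008) = 2467104/(2209*(2030 + 5008)) = (2467104/2209)/7038 = (2467104/2209)*(1/7038) = 411184/2591157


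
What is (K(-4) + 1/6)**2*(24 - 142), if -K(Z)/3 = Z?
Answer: -314411/18 ≈ -17467.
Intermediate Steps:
K(Z) = -3*Z
(K(-4) + 1/6)**2*(24 - 142) = (-3*(-4) + 1/6)**2*(24 - 142) = (12 + 1/6)**2*(-118) = (73/6)**2*(-118) = (5329/36)*(-118) = -314411/18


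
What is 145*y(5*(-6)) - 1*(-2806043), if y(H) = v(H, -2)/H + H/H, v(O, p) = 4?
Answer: 8418506/3 ≈ 2.8062e+6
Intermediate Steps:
y(H) = 1 + 4/H (y(H) = 4/H + H/H = 4/H + 1 = 1 + 4/H)
145*y(5*(-6)) - 1*(-2806043) = 145*((4 + 5*(-6))/((5*(-6)))) - 1*(-2806043) = 145*((4 - 30)/(-30)) + 2806043 = 145*(-1/30*(-26)) + 2806043 = 145*(13/15) + 2806043 = 377/3 + 2806043 = 8418506/3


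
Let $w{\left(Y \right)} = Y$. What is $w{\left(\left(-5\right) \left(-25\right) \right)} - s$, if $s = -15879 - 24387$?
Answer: $40391$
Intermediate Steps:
$s = -40266$
$w{\left(\left(-5\right) \left(-25\right) \right)} - s = \left(-5\right) \left(-25\right) - -40266 = 125 + 40266 = 40391$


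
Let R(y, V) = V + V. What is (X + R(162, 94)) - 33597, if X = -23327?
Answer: -56736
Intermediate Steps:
R(y, V) = 2*V
(X + R(162, 94)) - 33597 = (-23327 + 2*94) - 33597 = (-23327 + 188) - 33597 = -23139 - 33597 = -56736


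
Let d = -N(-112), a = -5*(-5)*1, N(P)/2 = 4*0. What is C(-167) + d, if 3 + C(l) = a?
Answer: 22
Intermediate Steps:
N(P) = 0 (N(P) = 2*(4*0) = 2*0 = 0)
a = 25 (a = 25*1 = 25)
C(l) = 22 (C(l) = -3 + 25 = 22)
d = 0 (d = -1*0 = 0)
C(-167) + d = 22 + 0 = 22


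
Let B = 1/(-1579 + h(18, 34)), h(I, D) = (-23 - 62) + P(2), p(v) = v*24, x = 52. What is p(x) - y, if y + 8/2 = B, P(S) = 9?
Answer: 2072061/1655 ≈ 1252.0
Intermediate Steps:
p(v) = 24*v
h(I, D) = -76 (h(I, D) = (-23 - 62) + 9 = -85 + 9 = -76)
B = -1/1655 (B = 1/(-1579 - 76) = 1/(-1655) = -1/1655 ≈ -0.00060423)
y = -6621/1655 (y = -4 - 1/1655 = -6621/1655 ≈ -4.0006)
p(x) - y = 24*52 - 1*(-6621/1655) = 1248 + 6621/1655 = 2072061/1655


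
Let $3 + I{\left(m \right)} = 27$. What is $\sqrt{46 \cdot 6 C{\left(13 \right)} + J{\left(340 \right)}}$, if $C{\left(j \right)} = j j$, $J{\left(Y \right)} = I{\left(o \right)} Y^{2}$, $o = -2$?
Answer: $2 \sqrt{705261} \approx 1679.6$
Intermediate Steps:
$I{\left(m \right)} = 24$ ($I{\left(m \right)} = -3 + 27 = 24$)
$J{\left(Y \right)} = 24 Y^{2}$
$C{\left(j \right)} = j^{2}$
$\sqrt{46 \cdot 6 C{\left(13 \right)} + J{\left(340 \right)}} = \sqrt{46 \cdot 6 \cdot 13^{2} + 24 \cdot 340^{2}} = \sqrt{276 \cdot 169 + 24 \cdot 115600} = \sqrt{46644 + 2774400} = \sqrt{2821044} = 2 \sqrt{705261}$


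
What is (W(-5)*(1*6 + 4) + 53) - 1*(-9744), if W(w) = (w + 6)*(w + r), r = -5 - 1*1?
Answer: 9687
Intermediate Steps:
r = -6 (r = -5 - 1 = -6)
W(w) = (-6 + w)*(6 + w) (W(w) = (w + 6)*(w - 6) = (6 + w)*(-6 + w) = (-6 + w)*(6 + w))
(W(-5)*(1*6 + 4) + 53) - 1*(-9744) = ((-36 + (-5)**2)*(1*6 + 4) + 53) - 1*(-9744) = ((-36 + 25)*(6 + 4) + 53) + 9744 = (-11*10 + 53) + 9744 = (-110 + 53) + 9744 = -57 + 9744 = 9687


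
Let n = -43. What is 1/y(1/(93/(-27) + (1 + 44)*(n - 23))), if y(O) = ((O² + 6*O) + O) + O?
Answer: -716151121/1926711 ≈ -371.70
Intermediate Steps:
y(O) = O² + 8*O (y(O) = (O² + 7*O) + O = O² + 8*O)
1/y(1/(93/(-27) + (1 + 44)*(n - 23))) = 1/((8 + 1/(93/(-27) + (1 + 44)*(-43 - 23)))/(93/(-27) + (1 + 44)*(-43 - 23))) = 1/((8 + 1/(93*(-1/27) + 45*(-66)))/(93*(-1/27) + 45*(-66))) = 1/((8 + 1/(-31/9 - 2970))/(-31/9 - 2970)) = 1/((8 + 1/(-26761/9))/(-26761/9)) = 1/(-9*(8 - 9/26761)/26761) = 1/(-9/26761*214079/26761) = 1/(-1926711/716151121) = -716151121/1926711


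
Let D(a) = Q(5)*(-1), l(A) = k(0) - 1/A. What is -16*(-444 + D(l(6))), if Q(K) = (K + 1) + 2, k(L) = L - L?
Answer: 7232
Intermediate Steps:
k(L) = 0
l(A) = -1/A (l(A) = 0 - 1/A = -1/A)
Q(K) = 3 + K (Q(K) = (1 + K) + 2 = 3 + K)
D(a) = -8 (D(a) = (3 + 5)*(-1) = 8*(-1) = -8)
-16*(-444 + D(l(6))) = -16*(-444 - 8) = -16*(-452) = 7232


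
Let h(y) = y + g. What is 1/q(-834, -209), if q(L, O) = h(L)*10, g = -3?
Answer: -1/8370 ≈ -0.00011947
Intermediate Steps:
h(y) = -3 + y (h(y) = y - 3 = -3 + y)
q(L, O) = -30 + 10*L (q(L, O) = (-3 + L)*10 = -30 + 10*L)
1/q(-834, -209) = 1/(-30 + 10*(-834)) = 1/(-30 - 8340) = 1/(-8370) = -1/8370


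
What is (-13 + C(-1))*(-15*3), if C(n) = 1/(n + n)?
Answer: 1215/2 ≈ 607.50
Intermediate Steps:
C(n) = 1/(2*n)
(-13 + C(-1))*(-15*3) = (-13 + (1/2)/(-1))*(-15*3) = (-13 + (1/2)*(-1))*(-45) = (-13 - 1/2)*(-45) = -27/2*(-45) = 1215/2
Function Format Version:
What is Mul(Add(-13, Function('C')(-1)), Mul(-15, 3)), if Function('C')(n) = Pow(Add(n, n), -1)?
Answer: Rational(1215, 2) ≈ 607.50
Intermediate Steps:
Function('C')(n) = Mul(Rational(1, 2), Pow(n, -1)) (Function('C')(n) = Pow(Mul(2, n), -1) = Mul(Rational(1, 2), Pow(n, -1)))
Mul(Add(-13, Function('C')(-1)), Mul(-15, 3)) = Mul(Add(-13, Mul(Rational(1, 2), Pow(-1, -1))), Mul(-15, 3)) = Mul(Add(-13, Mul(Rational(1, 2), -1)), -45) = Mul(Add(-13, Rational(-1, 2)), -45) = Mul(Rational(-27, 2), -45) = Rational(1215, 2)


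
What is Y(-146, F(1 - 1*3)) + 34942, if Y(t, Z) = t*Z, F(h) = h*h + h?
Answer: 34650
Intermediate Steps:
F(h) = h + h² (F(h) = h² + h = h + h²)
Y(t, Z) = Z*t
Y(-146, F(1 - 1*3)) + 34942 = ((1 - 1*3)*(1 + (1 - 1*3)))*(-146) + 34942 = ((1 - 3)*(1 + (1 - 3)))*(-146) + 34942 = -2*(1 - 2)*(-146) + 34942 = -2*(-1)*(-146) + 34942 = 2*(-146) + 34942 = -292 + 34942 = 34650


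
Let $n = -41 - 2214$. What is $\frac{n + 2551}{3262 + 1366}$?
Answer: $\frac{74}{1157} \approx 0.063959$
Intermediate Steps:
$n = -2255$
$\frac{n + 2551}{3262 + 1366} = \frac{-2255 + 2551}{3262 + 1366} = \frac{296}{4628} = 296 \cdot \frac{1}{4628} = \frac{74}{1157}$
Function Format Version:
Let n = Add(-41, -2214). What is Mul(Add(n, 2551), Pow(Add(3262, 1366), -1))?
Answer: Rational(74, 1157) ≈ 0.063959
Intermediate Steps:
n = -2255
Mul(Add(n, 2551), Pow(Add(3262, 1366), -1)) = Mul(Add(-2255, 2551), Pow(Add(3262, 1366), -1)) = Mul(296, Pow(4628, -1)) = Mul(296, Rational(1, 4628)) = Rational(74, 1157)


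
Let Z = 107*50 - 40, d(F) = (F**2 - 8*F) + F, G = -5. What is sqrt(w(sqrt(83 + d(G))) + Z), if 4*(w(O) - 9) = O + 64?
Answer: sqrt(21340 + sqrt(143))/2 ≈ 73.062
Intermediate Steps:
d(F) = F**2 - 7*F
Z = 5310 (Z = 5350 - 40 = 5310)
w(O) = 25 + O/4 (w(O) = 9 + (O + 64)/4 = 9 + (64 + O)/4 = 9 + (16 + O/4) = 25 + O/4)
sqrt(w(sqrt(83 + d(G))) + Z) = sqrt((25 + sqrt(83 - 5*(-7 - 5))/4) + 5310) = sqrt((25 + sqrt(83 - 5*(-12))/4) + 5310) = sqrt((25 + sqrt(83 + 60)/4) + 5310) = sqrt((25 + sqrt(143)/4) + 5310) = sqrt(5335 + sqrt(143)/4)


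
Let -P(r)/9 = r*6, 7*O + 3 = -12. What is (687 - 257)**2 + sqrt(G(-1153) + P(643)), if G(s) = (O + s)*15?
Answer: 184900 + 2*I*sqrt(637602)/7 ≈ 1.849e+5 + 228.14*I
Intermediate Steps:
O = -15/7 (O = -3/7 + (1/7)*(-12) = -3/7 - 12/7 = -15/7 ≈ -2.1429)
G(s) = -225/7 + 15*s (G(s) = (-15/7 + s)*15 = -225/7 + 15*s)
P(r) = -54*r (P(r) = -9*r*6 = -54*r)
(687 - 257)**2 + sqrt(G(-1153) + P(643)) = (687 - 257)**2 + sqrt((-225/7 + 15*(-1153)) - 54*643) = 430**2 + sqrt((-225/7 - 17295) - 34722) = 184900 + sqrt(-121290/7 - 34722) = 184900 + sqrt(-364344/7) = 184900 + 2*I*sqrt(637602)/7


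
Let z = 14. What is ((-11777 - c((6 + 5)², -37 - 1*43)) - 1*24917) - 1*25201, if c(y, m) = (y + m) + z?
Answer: -61950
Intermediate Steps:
c(y, m) = 14 + m + y (c(y, m) = (y + m) + 14 = (m + y) + 14 = 14 + m + y)
((-11777 - c((6 + 5)², -37 - 1*43)) - 1*24917) - 1*25201 = ((-11777 - (14 + (-37 - 1*43) + (6 + 5)²)) - 1*24917) - 1*25201 = ((-11777 - (14 + (-37 - 43) + 11²)) - 24917) - 25201 = ((-11777 - (14 - 80 + 121)) - 24917) - 25201 = ((-11777 - 1*55) - 24917) - 25201 = ((-11777 - 55) - 24917) - 25201 = (-11832 - 24917) - 25201 = -36749 - 25201 = -61950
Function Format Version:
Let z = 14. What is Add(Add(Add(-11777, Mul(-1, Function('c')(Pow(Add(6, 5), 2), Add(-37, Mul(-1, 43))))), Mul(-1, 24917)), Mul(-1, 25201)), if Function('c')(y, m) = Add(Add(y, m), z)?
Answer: -61950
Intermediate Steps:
Function('c')(y, m) = Add(14, m, y) (Function('c')(y, m) = Add(Add(y, m), 14) = Add(Add(m, y), 14) = Add(14, m, y))
Add(Add(Add(-11777, Mul(-1, Function('c')(Pow(Add(6, 5), 2), Add(-37, Mul(-1, 43))))), Mul(-1, 24917)), Mul(-1, 25201)) = Add(Add(Add(-11777, Mul(-1, Add(14, Add(-37, Mul(-1, 43)), Pow(Add(6, 5), 2)))), Mul(-1, 24917)), Mul(-1, 25201)) = Add(Add(Add(-11777, Mul(-1, Add(14, Add(-37, -43), Pow(11, 2)))), -24917), -25201) = Add(Add(Add(-11777, Mul(-1, Add(14, -80, 121))), -24917), -25201) = Add(Add(Add(-11777, Mul(-1, 55)), -24917), -25201) = Add(Add(Add(-11777, -55), -24917), -25201) = Add(Add(-11832, -24917), -25201) = Add(-36749, -25201) = -61950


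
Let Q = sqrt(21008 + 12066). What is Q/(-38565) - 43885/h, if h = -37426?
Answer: 43885/37426 - sqrt(33074)/38565 ≈ 1.1679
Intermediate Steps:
Q = sqrt(33074) ≈ 181.86
Q/(-38565) - 43885/h = sqrt(33074)/(-38565) - 43885/(-37426) = sqrt(33074)*(-1/38565) - 43885*(-1/37426) = -sqrt(33074)/38565 + 43885/37426 = 43885/37426 - sqrt(33074)/38565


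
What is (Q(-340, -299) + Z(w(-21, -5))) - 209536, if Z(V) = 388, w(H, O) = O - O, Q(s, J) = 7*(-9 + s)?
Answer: -211591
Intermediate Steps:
Q(s, J) = -63 + 7*s
w(H, O) = 0
(Q(-340, -299) + Z(w(-21, -5))) - 209536 = ((-63 + 7*(-340)) + 388) - 209536 = ((-63 - 2380) + 388) - 209536 = (-2443 + 388) - 209536 = -2055 - 209536 = -211591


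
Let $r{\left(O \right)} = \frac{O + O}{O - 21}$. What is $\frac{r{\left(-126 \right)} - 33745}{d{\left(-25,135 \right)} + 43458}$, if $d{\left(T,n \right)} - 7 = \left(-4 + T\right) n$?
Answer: $- \frac{236203}{276850} \approx -0.85318$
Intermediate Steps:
$r{\left(O \right)} = \frac{2 O}{-21 + O}$
$d{\left(T,n \right)} = 7 + n \left(-4 + T\right)$ ($d{\left(T,n \right)} = 7 + \left(-4 + T\right) n = 7 + n \left(-4 + T\right)$)
$\frac{r{\left(-126 \right)} - 33745}{d{\left(-25,135 \right)} + 43458} = \frac{2 \left(-126\right) \frac{1}{-21 - 126} - 33745}{\left(7 - 540 - 3375\right) + 43458} = \frac{2 \left(-126\right) \frac{1}{-147} - 33745}{\left(7 - 540 - 3375\right) + 43458} = \frac{2 \left(-126\right) \left(- \frac{1}{147}\right) - 33745}{-3908 + 43458} = \frac{\frac{12}{7} - 33745}{39550} = \left(- \frac{236203}{7}\right) \frac{1}{39550} = - \frac{236203}{276850}$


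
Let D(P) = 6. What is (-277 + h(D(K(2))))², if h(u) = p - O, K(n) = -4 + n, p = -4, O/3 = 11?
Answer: 98596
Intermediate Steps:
O = 33 (O = 3*11 = 33)
h(u) = -37 (h(u) = -4 - 1*33 = -4 - 33 = -37)
(-277 + h(D(K(2))))² = (-277 - 37)² = (-314)² = 98596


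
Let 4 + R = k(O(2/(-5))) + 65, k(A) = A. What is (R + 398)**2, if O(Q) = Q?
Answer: 5257849/25 ≈ 2.1031e+5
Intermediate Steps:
R = 303/5 (R = -4 + (2/(-5) + 65) = -4 + (2*(-1/5) + 65) = -4 + (-2/5 + 65) = -4 + 323/5 = 303/5 ≈ 60.600)
(R + 398)**2 = (303/5 + 398)**2 = (2293/5)**2 = 5257849/25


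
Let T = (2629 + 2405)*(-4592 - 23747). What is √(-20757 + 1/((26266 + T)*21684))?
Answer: I*√12409632691373110925319191565/773209481460 ≈ 144.07*I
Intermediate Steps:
T = -142658526 (T = 5034*(-28339) = -142658526)
√(-20757 + 1/((26266 + T)*21684)) = √(-20757 + 1/((26266 - 142658526)*21684)) = √(-20757 + (1/21684)/(-142632260)) = √(-20757 - 1/142632260*1/21684) = √(-20757 - 1/3092837925840) = √(-64198036826660881/3092837925840) = I*√12409632691373110925319191565/773209481460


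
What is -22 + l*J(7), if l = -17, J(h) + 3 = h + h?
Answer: -209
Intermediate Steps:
J(h) = -3 + 2*h (J(h) = -3 + (h + h) = -3 + 2*h)
-22 + l*J(7) = -22 - 17*(-3 + 2*7) = -22 - 17*(-3 + 14) = -22 - 17*11 = -22 - 187 = -209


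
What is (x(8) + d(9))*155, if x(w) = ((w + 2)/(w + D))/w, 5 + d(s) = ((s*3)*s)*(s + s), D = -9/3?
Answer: 2708935/4 ≈ 6.7723e+5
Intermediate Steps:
D = -3 (D = -9*⅓ = -3)
d(s) = -5 + 6*s³ (d(s) = -5 + ((s*3)*s)*(s + s) = -5 + ((3*s)*s)*(2*s) = -5 + (3*s²)*(2*s) = -5 + 6*s³)
x(w) = (2 + w)/(w*(-3 + w)) (x(w) = ((w + 2)/(w - 3))/w = ((2 + w)/(-3 + w))/w = (2 + w)/(w*(-3 + w)))
(x(8) + d(9))*155 = ((2 + 8)/(8*(-3 + 8)) + (-5 + 6*9³))*155 = ((⅛)*10/5 + (-5 + 6*729))*155 = ((⅛)*(⅕)*10 + (-5 + 4374))*155 = (¼ + 4369)*155 = (17477/4)*155 = 2708935/4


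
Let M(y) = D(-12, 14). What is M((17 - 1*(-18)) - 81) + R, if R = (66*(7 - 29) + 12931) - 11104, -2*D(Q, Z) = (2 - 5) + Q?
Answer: 765/2 ≈ 382.50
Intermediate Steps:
D(Q, Z) = 3/2 - Q/2 (D(Q, Z) = -((2 - 5) + Q)/2 = -(-3 + Q)/2 = 3/2 - Q/2)
M(y) = 15/2 (M(y) = 3/2 - ½*(-12) = 3/2 + 6 = 15/2)
R = 375 (R = (66*(-22) + 12931) - 11104 = (-1452 + 12931) - 11104 = 11479 - 11104 = 375)
M((17 - 1*(-18)) - 81) + R = 15/2 + 375 = 765/2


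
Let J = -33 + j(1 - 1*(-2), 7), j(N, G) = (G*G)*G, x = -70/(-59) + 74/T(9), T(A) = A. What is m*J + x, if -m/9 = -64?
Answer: 94820356/531 ≈ 1.7857e+5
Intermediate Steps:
m = 576 (m = -9*(-64) = 576)
x = 4996/531 (x = -70/(-59) + 74/9 = -70*(-1/59) + 74*(⅑) = 70/59 + 74/9 = 4996/531 ≈ 9.4087)
j(N, G) = G³ (j(N, G) = G²*G = G³)
J = 310 (J = -33 + 7³ = -33 + 343 = 310)
m*J + x = 576*310 + 4996/531 = 178560 + 4996/531 = 94820356/531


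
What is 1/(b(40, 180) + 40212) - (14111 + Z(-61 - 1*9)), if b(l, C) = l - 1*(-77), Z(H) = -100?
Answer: -565049618/40329 ≈ -14011.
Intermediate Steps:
b(l, C) = 77 + l (b(l, C) = l + 77 = 77 + l)
1/(b(40, 180) + 40212) - (14111 + Z(-61 - 1*9)) = 1/((77 + 40) + 40212) - (14111 - 100) = 1/(117 + 40212) - 1*14011 = 1/40329 - 14011 = -565049618/40329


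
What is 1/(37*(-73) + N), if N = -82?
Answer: -1/2783 ≈ -0.00035932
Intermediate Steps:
1/(37*(-73) + N) = 1/(37*(-73) - 82) = 1/(-2701 - 82) = 1/(-2783) = -1/2783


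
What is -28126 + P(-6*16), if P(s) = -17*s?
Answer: -26494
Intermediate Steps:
-28126 + P(-6*16) = -28126 - (-102)*16 = -28126 - 17*(-96) = -28126 + 1632 = -26494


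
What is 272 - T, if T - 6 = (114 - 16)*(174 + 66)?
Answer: -23254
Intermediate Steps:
T = 23526 (T = 6 + (114 - 16)*(174 + 66) = 6 + 98*240 = 6 + 23520 = 23526)
272 - T = 272 - 1*23526 = 272 - 23526 = -23254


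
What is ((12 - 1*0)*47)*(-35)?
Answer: -19740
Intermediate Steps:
((12 - 1*0)*47)*(-35) = ((12 + 0)*47)*(-35) = (12*47)*(-35) = 564*(-35) = -19740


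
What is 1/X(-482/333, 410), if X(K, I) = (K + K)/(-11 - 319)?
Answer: 54945/482 ≈ 113.99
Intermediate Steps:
X(K, I) = -K/165 (X(K, I) = (2*K)/(-330) = (2*K)*(-1/330) = -K/165)
1/X(-482/333, 410) = 1/(-(-482)/(165*333)) = 1/(-1/165*(-482/333)) = 1/(482/54945) = 54945/482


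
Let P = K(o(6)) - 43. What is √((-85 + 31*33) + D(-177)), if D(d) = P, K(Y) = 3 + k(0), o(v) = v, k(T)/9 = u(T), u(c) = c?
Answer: √898 ≈ 29.967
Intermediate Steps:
k(T) = 9*T
K(Y) = 3 (K(Y) = 3 + 9*0 = 3 + 0 = 3)
P = -40 (P = 3 - 43 = -40)
D(d) = -40
√((-85 + 31*33) + D(-177)) = √((-85 + 31*33) - 40) = √((-85 + 1023) - 40) = √(938 - 40) = √898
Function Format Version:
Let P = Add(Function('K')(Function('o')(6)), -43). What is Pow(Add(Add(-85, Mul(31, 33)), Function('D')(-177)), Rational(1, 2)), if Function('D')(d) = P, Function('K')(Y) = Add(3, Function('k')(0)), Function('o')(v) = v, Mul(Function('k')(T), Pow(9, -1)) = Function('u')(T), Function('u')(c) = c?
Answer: Pow(898, Rational(1, 2)) ≈ 29.967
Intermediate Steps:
Function('k')(T) = Mul(9, T)
Function('K')(Y) = 3 (Function('K')(Y) = Add(3, Mul(9, 0)) = Add(3, 0) = 3)
P = -40 (P = Add(3, -43) = -40)
Function('D')(d) = -40
Pow(Add(Add(-85, Mul(31, 33)), Function('D')(-177)), Rational(1, 2)) = Pow(Add(Add(-85, Mul(31, 33)), -40), Rational(1, 2)) = Pow(Add(Add(-85, 1023), -40), Rational(1, 2)) = Pow(Add(938, -40), Rational(1, 2)) = Pow(898, Rational(1, 2))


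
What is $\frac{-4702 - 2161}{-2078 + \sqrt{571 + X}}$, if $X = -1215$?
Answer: $\frac{7130657}{2159364} + \frac{6863 i \sqrt{161}}{2159364} \approx 3.3022 + 0.040327 i$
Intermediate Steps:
$\frac{-4702 - 2161}{-2078 + \sqrt{571 + X}} = \frac{-4702 - 2161}{-2078 + \sqrt{571 - 1215}} = - \frac{6863}{-2078 + \sqrt{-644}} = - \frac{6863}{-2078 + 2 i \sqrt{161}}$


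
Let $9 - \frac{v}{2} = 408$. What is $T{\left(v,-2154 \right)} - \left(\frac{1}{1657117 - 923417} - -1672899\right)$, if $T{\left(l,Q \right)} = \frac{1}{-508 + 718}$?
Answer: $- \frac{25775525848951}{15407700} \approx -1.6729 \cdot 10^{6}$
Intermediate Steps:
$v = -798$ ($v = 18 - 816 = -798$)
$T{\left(l,Q \right)} = \frac{1}{210}$
$T{\left(v,-2154 \right)} - \left(\frac{1}{1657117 - 923417} - -1672899\right) = \frac{1}{210} - \left(\frac{1}{1657117 - 923417} - -1672899\right) = \frac{1}{210} - \left(\frac{1}{733700} + 1672899\right) = \frac{1}{210} - \frac{1227405996301}{733700} = - \frac{25775525848951}{15407700}$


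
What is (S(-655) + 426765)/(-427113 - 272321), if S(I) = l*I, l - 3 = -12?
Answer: -216330/349717 ≈ -0.61859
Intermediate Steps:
l = -9 (l = 3 - 12 = -9)
S(I) = -9*I
(S(-655) + 426765)/(-427113 - 272321) = (-9*(-655) + 426765)/(-427113 - 272321) = (5895 + 426765)/(-699434) = 432660*(-1/699434) = -216330/349717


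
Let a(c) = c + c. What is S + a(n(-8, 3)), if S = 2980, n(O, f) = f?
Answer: 2986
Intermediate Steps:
a(c) = 2*c
S + a(n(-8, 3)) = 2980 + 2*3 = 2980 + 6 = 2986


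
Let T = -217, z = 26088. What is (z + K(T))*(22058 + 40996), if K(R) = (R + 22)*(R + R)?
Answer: 6981212772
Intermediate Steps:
K(R) = 2*R*(22 + R) (K(R) = (22 + R)*(2*R) = 2*R*(22 + R))
(z + K(T))*(22058 + 40996) = (26088 + 2*(-217)*(22 - 217))*(22058 + 40996) = (26088 + 2*(-217)*(-195))*63054 = (26088 + 84630)*63054 = 110718*63054 = 6981212772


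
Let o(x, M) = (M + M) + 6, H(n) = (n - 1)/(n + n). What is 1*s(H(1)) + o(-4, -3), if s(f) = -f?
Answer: 0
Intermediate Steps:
H(n) = (-1 + n)/(2*n) (H(n) = (-1 + n)/((2*n)) = (-1 + n)*(1/(2*n)) = (-1 + n)/(2*n))
o(x, M) = 6 + 2*M (o(x, M) = 2*M + 6 = 6 + 2*M)
1*s(H(1)) + o(-4, -3) = 1*(-(-1 + 1)/(2*1)) + (6 + 2*(-3)) = 1*(-0/2) + (6 - 6) = 1*(-1*0) + 0 = 1*0 + 0 = 0 + 0 = 0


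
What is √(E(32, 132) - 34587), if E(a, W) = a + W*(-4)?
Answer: I*√35083 ≈ 187.3*I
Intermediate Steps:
E(a, W) = a - 4*W
√(E(32, 132) - 34587) = √((32 - 4*132) - 34587) = √((32 - 528) - 34587) = √(-496 - 34587) = √(-35083) = I*√35083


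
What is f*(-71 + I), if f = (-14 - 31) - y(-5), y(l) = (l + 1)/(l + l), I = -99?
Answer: 7718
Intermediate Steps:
y(l) = (1 + l)/(2*l) (y(l) = (1 + l)/((2*l)) = (1 + l)*(1/(2*l)) = (1 + l)/(2*l))
f = -227/5 (f = (-14 - 31) - (1 - 5)/(2*(-5)) = -45 - (-1)*(-4)/(2*5) = -45 - 1*2/5 = -45 - 2/5 = -227/5 ≈ -45.400)
f*(-71 + I) = -227*(-71 - 99)/5 = -227/5*(-170) = 7718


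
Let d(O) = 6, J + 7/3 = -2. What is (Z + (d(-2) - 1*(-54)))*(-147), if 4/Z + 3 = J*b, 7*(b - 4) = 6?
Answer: -4441752/505 ≈ -8795.5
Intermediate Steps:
J = -13/3 (J = -7/3 - 2 = -13/3 ≈ -4.3333)
b = 34/7 (b = 4 + (1/7)*6 = 4 + 6/7 = 34/7 ≈ 4.8571)
Z = -84/505 (Z = 4/(-3 - 13/3*34/7) = 4/(-3 - 442/21) = 4/(-505/21) = 4*(-21/505) = -84/505 ≈ -0.16634)
(Z + (d(-2) - 1*(-54)))*(-147) = (-84/505 + (6 - 1*(-54)))*(-147) = (-84/505 + (6 + 54))*(-147) = (-84/505 + 60)*(-147) = (30216/505)*(-147) = -4441752/505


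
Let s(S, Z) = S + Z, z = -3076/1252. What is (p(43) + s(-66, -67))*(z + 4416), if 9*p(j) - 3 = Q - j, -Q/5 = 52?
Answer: -689338061/939 ≈ -7.3412e+5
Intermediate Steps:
Q = -260 (Q = -5*52 = -260)
z = -769/313 (z = -3076*1/1252 = -769/313 ≈ -2.4569)
p(j) = -257/9 - j/9 (p(j) = ⅓ + (-260 - j)/9 = ⅓ + (-260/9 - j/9) = -257/9 - j/9)
(p(43) + s(-66, -67))*(z + 4416) = ((-257/9 - ⅑*43) + (-66 - 67))*(-769/313 + 4416) = ((-257/9 - 43/9) - 133)*(1381439/313) = (-100/3 - 133)*(1381439/313) = -499/3*1381439/313 = -689338061/939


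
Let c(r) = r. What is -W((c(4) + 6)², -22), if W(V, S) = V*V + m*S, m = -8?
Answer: -10176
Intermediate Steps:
W(V, S) = V² - 8*S (W(V, S) = V*V - 8*S = V² - 8*S)
-W((c(4) + 6)², -22) = -(((4 + 6)²)² - 8*(-22)) = -((10²)² + 176) = -(100² + 176) = -(10000 + 176) = -1*10176 = -10176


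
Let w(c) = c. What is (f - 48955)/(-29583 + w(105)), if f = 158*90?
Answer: 34735/29478 ≈ 1.1783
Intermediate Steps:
f = 14220
(f - 48955)/(-29583 + w(105)) = (14220 - 48955)/(-29583 + 105) = -34735/(-29478) = -34735*(-1/29478) = 34735/29478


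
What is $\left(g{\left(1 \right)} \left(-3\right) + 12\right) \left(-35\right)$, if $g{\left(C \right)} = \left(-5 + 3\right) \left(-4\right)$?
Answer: $420$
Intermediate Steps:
$g{\left(C \right)} = 8$ ($g{\left(C \right)} = \left(-2\right) \left(-4\right) = 8$)
$\left(g{\left(1 \right)} \left(-3\right) + 12\right) \left(-35\right) = \left(8 \left(-3\right) + 12\right) \left(-35\right) = \left(-24 + 12\right) \left(-35\right) = \left(-12\right) \left(-35\right) = 420$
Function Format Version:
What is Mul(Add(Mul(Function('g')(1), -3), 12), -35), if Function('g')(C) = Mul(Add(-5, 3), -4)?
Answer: 420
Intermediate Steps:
Function('g')(C) = 8 (Function('g')(C) = Mul(-2, -4) = 8)
Mul(Add(Mul(Function('g')(1), -3), 12), -35) = Mul(Add(Mul(8, -3), 12), -35) = Mul(Add(-24, 12), -35) = Mul(-12, -35) = 420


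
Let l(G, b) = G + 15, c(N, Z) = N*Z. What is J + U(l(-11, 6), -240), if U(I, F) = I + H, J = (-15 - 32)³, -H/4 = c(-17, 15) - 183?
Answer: -102067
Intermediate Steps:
H = 1752 (H = -4*(-17*15 - 183) = -4*(-255 - 183) = -4*(-438) = 1752)
l(G, b) = 15 + G
J = -103823 (J = (-47)³ = -103823)
U(I, F) = 1752 + I (U(I, F) = I + 1752 = 1752 + I)
J + U(l(-11, 6), -240) = -103823 + (1752 + (15 - 11)) = -103823 + (1752 + 4) = -103823 + 1756 = -102067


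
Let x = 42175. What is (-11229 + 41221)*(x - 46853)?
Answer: -140302576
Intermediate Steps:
(-11229 + 41221)*(x - 46853) = (-11229 + 41221)*(42175 - 46853) = 29992*(-4678) = -140302576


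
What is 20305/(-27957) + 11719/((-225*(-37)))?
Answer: 52862986/77580675 ≈ 0.68139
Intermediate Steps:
20305/(-27957) + 11719/((-225*(-37))) = 20305*(-1/27957) + 11719/8325 = -20305/27957 + 11719*(1/8325) = -20305/27957 + 11719/8325 = 52862986/77580675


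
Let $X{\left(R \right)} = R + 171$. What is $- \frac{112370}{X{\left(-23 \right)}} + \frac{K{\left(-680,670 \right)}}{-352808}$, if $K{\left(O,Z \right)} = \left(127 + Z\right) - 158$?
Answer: $- \frac{9911282383}{13053896} \approx -759.26$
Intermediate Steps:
$X{\left(R \right)} = 171 + R$
$K{\left(O,Z \right)} = -31 + Z$
$- \frac{112370}{X{\left(-23 \right)}} + \frac{K{\left(-680,670 \right)}}{-352808} = - \frac{112370}{171 - 23} + \frac{-31 + 670}{-352808} = - \frac{112370}{148} + 639 \left(- \frac{1}{352808}\right) = \left(-112370\right) \frac{1}{148} - \frac{639}{352808} = - \frac{56185}{74} - \frac{639}{352808} = - \frac{9911282383}{13053896}$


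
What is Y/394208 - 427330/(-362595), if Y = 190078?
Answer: 23737823705/14293784976 ≈ 1.6607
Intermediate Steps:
Y/394208 - 427330/(-362595) = 190078/394208 - 427330/(-362595) = 190078*(1/394208) - 427330*(-1/362595) = 95039/197104 + 85466/72519 = 23737823705/14293784976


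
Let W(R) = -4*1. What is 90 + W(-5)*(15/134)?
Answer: 6000/67 ≈ 89.552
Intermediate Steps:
W(R) = -4
90 + W(-5)*(15/134) = 90 - 60/134 = 90 - 4*15/134 = 90 - 30/67 = 6000/67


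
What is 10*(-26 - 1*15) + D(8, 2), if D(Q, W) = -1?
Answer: -411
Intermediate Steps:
10*(-26 - 1*15) + D(8, 2) = 10*(-26 - 1*15) - 1 = 10*(-26 - 15) - 1 = 10*(-41) - 1 = -410 - 1 = -411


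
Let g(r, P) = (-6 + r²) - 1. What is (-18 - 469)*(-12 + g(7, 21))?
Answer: -14610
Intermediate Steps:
g(r, P) = -7 + r²
(-18 - 469)*(-12 + g(7, 21)) = (-18 - 469)*(-12 + (-7 + 7²)) = -487*(-12 + (-7 + 49)) = -487*(-12 + 42) = -487*30 = -14610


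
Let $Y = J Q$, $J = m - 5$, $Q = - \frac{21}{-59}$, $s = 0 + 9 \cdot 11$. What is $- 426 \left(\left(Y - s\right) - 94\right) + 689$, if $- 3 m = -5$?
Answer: $\frac{4921333}{59} \approx 83412.0$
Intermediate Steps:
$m = \frac{5}{3}$ ($m = \left(- \frac{1}{3}\right) \left(-5\right) = \frac{5}{3} \approx 1.6667$)
$s = 99$ ($s = 0 + 99 = 99$)
$Q = \frac{21}{59}$ ($Q = \left(-21\right) \left(- \frac{1}{59}\right) = \frac{21}{59} \approx 0.35593$)
$J = - \frac{10}{3}$ ($J = \frac{5}{3} - 5 = - \frac{10}{3} \approx -3.3333$)
$Y = - \frac{70}{59}$ ($Y = \left(- \frac{10}{3}\right) \frac{21}{59} = - \frac{70}{59} \approx -1.1864$)
$- 426 \left(\left(Y - s\right) - 94\right) + 689 = - 426 \left(\left(- \frac{70}{59} - 99\right) - 94\right) + 689 = - 426 \left(- \frac{5911}{59} - 94\right) + 689 = \left(-426\right) \left(- \frac{11457}{59}\right) + 689 = \frac{4880682}{59} + 689 = \frac{4921333}{59}$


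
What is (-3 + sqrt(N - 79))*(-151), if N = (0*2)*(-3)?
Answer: 453 - 151*I*sqrt(79) ≈ 453.0 - 1342.1*I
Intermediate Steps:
N = 0 (N = 0*(-3) = 0)
(-3 + sqrt(N - 79))*(-151) = (-3 + sqrt(0 - 79))*(-151) = (-3 + sqrt(-79))*(-151) = (-3 + I*sqrt(79))*(-151) = 453 - 151*I*sqrt(79)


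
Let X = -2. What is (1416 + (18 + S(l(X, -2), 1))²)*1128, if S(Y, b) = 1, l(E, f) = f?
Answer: 2004456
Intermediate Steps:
(1416 + (18 + S(l(X, -2), 1))²)*1128 = (1416 + (18 + 1)²)*1128 = (1416 + 19²)*1128 = (1416 + 361)*1128 = 1777*1128 = 2004456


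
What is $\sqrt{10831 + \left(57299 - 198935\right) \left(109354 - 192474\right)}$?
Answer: $\sqrt{11772795151} \approx 1.085 \cdot 10^{5}$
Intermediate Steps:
$\sqrt{10831 + \left(57299 - 198935\right) \left(109354 - 192474\right)} = \sqrt{10831 - -11772784320} = \sqrt{10831 + 11772784320} = \sqrt{11772795151}$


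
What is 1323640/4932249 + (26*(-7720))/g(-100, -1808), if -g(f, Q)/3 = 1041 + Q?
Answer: -25306546760/291002691 ≈ -86.963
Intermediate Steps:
g(f, Q) = -3123 - 3*Q (g(f, Q) = -3*(1041 + Q) = -3123 - 3*Q)
1323640/4932249 + (26*(-7720))/g(-100, -1808) = 1323640/4932249 + (26*(-7720))/(-3123 - 3*(-1808)) = 1323640*(1/4932249) - 200720/(-3123 + 5424) = 1323640/4932249 - 200720/2301 = 1323640/4932249 - 200720*1/2301 = 1323640/4932249 - 15440/177 = -25306546760/291002691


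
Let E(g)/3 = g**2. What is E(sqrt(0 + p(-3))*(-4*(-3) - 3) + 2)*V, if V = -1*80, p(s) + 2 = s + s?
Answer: 154560 - 17280*I*sqrt(2) ≈ 1.5456e+5 - 24438.0*I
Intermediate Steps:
p(s) = -2 + 2*s (p(s) = -2 + (s + s) = -2 + 2*s)
E(g) = 3*g**2
V = -80
E(sqrt(0 + p(-3))*(-4*(-3) - 3) + 2)*V = (3*(sqrt(0 + (-2 + 2*(-3)))*(-4*(-3) - 3) + 2)**2)*(-80) = (3*(sqrt(0 + (-2 - 6))*(12 - 3) + 2)**2)*(-80) = (3*(sqrt(0 - 8)*9 + 2)**2)*(-80) = (3*(sqrt(-8)*9 + 2)**2)*(-80) = (3*((2*I*sqrt(2))*9 + 2)**2)*(-80) = (3*(18*I*sqrt(2) + 2)**2)*(-80) = (3*(2 + 18*I*sqrt(2))**2)*(-80) = -240*(2 + 18*I*sqrt(2))**2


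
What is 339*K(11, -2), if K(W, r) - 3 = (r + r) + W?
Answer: 3390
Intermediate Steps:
K(W, r) = 3 + W + 2*r (K(W, r) = 3 + ((r + r) + W) = 3 + (2*r + W) = 3 + (W + 2*r) = 3 + W + 2*r)
339*K(11, -2) = 339*(3 + 11 + 2*(-2)) = 339*(3 + 11 - 4) = 339*10 = 3390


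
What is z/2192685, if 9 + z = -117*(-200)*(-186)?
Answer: -1450803/730895 ≈ -1.9850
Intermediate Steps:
z = -4352409 (z = -9 - 117*(-200)*(-186) = -9 + 23400*(-186) = -9 - 4352400 = -4352409)
z/2192685 = -4352409/2192685 = -4352409*1/2192685 = -1450803/730895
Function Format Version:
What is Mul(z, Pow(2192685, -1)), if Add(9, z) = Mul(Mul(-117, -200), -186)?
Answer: Rational(-1450803, 730895) ≈ -1.9850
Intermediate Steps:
z = -4352409 (z = Add(-9, Mul(Mul(-117, -200), -186)) = Add(-9, Mul(23400, -186)) = Add(-9, -4352400) = -4352409)
Mul(z, Pow(2192685, -1)) = Mul(-4352409, Pow(2192685, -1)) = Mul(-4352409, Rational(1, 2192685)) = Rational(-1450803, 730895)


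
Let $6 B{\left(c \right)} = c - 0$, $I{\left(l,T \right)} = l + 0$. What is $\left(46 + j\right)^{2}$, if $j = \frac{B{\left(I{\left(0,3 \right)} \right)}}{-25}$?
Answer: $2116$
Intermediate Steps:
$I{\left(l,T \right)} = l$
$B{\left(c \right)} = \frac{c}{6}$ ($B{\left(c \right)} = \frac{c - 0}{6} = \frac{c + 0}{6} = \frac{c}{6}$)
$j = 0$ ($j = \frac{\frac{1}{6} \cdot 0}{-25} = 0 \left(- \frac{1}{25}\right) = 0$)
$\left(46 + j\right)^{2} = \left(46 + 0\right)^{2} = 46^{2} = 2116$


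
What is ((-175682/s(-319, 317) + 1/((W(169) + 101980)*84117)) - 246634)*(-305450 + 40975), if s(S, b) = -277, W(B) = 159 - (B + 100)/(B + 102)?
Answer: 1678415697102685934637407/25797653634984 ≈ 6.5061e+10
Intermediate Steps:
W(B) = 159 - (100 + B)/(102 + B)
((-175682/s(-319, 317) + 1/((W(169) + 101980)*84117)) - 246634)*(-305450 + 40975) = ((-175682/(-277) + 1/((2*(8059 + 79*169)/(102 + 169) + 101980)*84117)) - 246634)*(-305450 + 40975) = ((-175682*(-1/277) + (1/84117)/(2*(8059 + 13351)/271 + 101980)) - 246634)*(-264475) = ((175682/277 + (1/84117)/(2*(1/271)*21410 + 101980)) - 246634)*(-264475) = ((175682/277 + (1/84117)/(42820/271 + 101980)) - 246634)*(-264475) = ((175682/277 + (1/84117)/(27679400/271)) - 246634)*(-264475) = ((175682/277 + (271/27679400)*(1/84117)) - 246634)*(-264475) = ((175682/277 + 271/2328308089800) - 246634)*(-264475) = (409041821832318667/644941340874600 - 246634)*(-264475) = -158655420843433777733/644941340874600*(-264475) = 1678415697102685934637407/25797653634984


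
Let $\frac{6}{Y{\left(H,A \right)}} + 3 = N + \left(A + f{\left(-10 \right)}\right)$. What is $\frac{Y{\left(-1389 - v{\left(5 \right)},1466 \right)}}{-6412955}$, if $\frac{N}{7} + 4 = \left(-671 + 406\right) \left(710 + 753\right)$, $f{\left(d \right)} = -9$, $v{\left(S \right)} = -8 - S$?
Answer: $\frac{6}{17394749247245} \approx 3.4493 \cdot 10^{-13}$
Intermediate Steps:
$N = -2713893$ ($N = -28 + 7 \left(-671 + 406\right) \left(710 + 753\right) = -28 + 7 \left(\left(-265\right) 1463\right) = -28 + 7 \left(-387695\right) = -28 - 2713865 = -2713893$)
$Y{\left(H,A \right)} = \frac{6}{-2713905 + A}$ ($Y{\left(H,A \right)} = \frac{6}{-3 + \left(-2713893 + \left(A - 9\right)\right)} = \frac{6}{-3 + \left(-2713893 + \left(-9 + A\right)\right)} = \frac{6}{-3 + \left(-2713902 + A\right)} = \frac{6}{-2713905 + A}$)
$\frac{Y{\left(-1389 - v{\left(5 \right)},1466 \right)}}{-6412955} = \frac{6 \frac{1}{-2713905 + 1466}}{-6412955} = \frac{6}{-2712439} \left(- \frac{1}{6412955}\right) = 6 \left(- \frac{1}{2712439}\right) \left(- \frac{1}{6412955}\right) = \left(- \frac{6}{2712439}\right) \left(- \frac{1}{6412955}\right) = \frac{6}{17394749247245}$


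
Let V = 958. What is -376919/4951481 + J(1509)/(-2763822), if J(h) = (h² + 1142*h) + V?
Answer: -20854182124895/13685012120382 ≈ -1.5239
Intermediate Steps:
J(h) = 958 + h² + 1142*h (J(h) = (h² + 1142*h) + 958 = 958 + h² + 1142*h)
-376919/4951481 + J(1509)/(-2763822) = -376919/4951481 + (958 + 1509² + 1142*1509)/(-2763822) = -376919*1/4951481 + (958 + 2277081 + 1723278)*(-1/2763822) = -376919/4951481 + 4001317*(-1/2763822) = -376919/4951481 - 4001317/2763822 = -20854182124895/13685012120382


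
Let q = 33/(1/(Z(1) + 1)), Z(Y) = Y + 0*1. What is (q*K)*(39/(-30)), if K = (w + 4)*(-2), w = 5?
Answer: 7722/5 ≈ 1544.4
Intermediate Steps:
Z(Y) = Y (Z(Y) = Y + 0 = Y)
K = -18 (K = (5 + 4)*(-2) = 9*(-2) = -18)
q = 66 (q = 33/(1/(1 + 1)) = 33/(1/2) = 33/(½) = 33*2 = 66)
(q*K)*(39/(-30)) = (66*(-18))*(39/(-30)) = -46332*(-1)/30 = -1188*(-13/10) = 7722/5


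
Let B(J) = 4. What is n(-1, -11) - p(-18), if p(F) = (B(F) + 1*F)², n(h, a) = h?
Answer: -197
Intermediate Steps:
p(F) = (4 + F)² (p(F) = (4 + 1*F)² = (4 + F)²)
n(-1, -11) - p(-18) = -1 - (4 - 18)² = -1 - 1*(-14)² = -1 - 1*196 = -1 - 196 = -197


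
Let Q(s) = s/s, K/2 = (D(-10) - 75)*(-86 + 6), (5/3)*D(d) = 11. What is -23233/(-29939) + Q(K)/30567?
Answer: 101456150/130735059 ≈ 0.77604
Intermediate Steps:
D(d) = 33/5 (D(d) = (⅗)*11 = 33/5)
K = 10944 (K = 2*((33/5 - 75)*(-86 + 6)) = 2*(-342/5*(-80)) = 2*5472 = 10944)
Q(s) = 1
-23233/(-29939) + Q(K)/30567 = -23233/(-29939) + 1/30567 = -23233*(-1/29939) + 1*(1/30567) = 3319/4277 + 1/30567 = 101456150/130735059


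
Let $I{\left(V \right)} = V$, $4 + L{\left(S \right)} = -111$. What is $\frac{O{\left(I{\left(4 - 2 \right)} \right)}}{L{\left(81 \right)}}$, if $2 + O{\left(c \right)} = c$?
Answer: $0$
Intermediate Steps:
$L{\left(S \right)} = -115$ ($L{\left(S \right)} = -4 - 111 = -115$)
$O{\left(c \right)} = -2 + c$
$\frac{O{\left(I{\left(4 - 2 \right)} \right)}}{L{\left(81 \right)}} = \frac{-2 + \left(4 - 2\right)}{-115} = \left(-2 + 2\right) \left(- \frac{1}{115}\right) = 0 \left(- \frac{1}{115}\right) = 0$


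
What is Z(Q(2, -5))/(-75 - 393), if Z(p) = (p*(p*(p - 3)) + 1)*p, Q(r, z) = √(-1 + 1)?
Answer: 0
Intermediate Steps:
Q(r, z) = 0 (Q(r, z) = √0 = 0)
Z(p) = p*(1 + p²*(-3 + p)) (Z(p) = (p*(p*(-3 + p)) + 1)*p = (p²*(-3 + p) + 1)*p = (1 + p²*(-3 + p))*p = p*(1 + p²*(-3 + p)))
Z(Q(2, -5))/(-75 - 393) = (0 + 0⁴ - 3*0³)/(-75 - 393) = (0 + 0 - 3*0)/(-468) = (0 + 0 + 0)*(-1/468) = 0*(-1/468) = 0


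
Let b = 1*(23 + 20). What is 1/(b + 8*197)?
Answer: 1/1619 ≈ 0.00061767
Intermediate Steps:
b = 43 (b = 1*43 = 43)
1/(b + 8*197) = 1/(43 + 8*197) = 1/(43 + 1576) = 1/1619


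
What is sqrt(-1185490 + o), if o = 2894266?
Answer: 54*sqrt(586) ≈ 1307.2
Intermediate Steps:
sqrt(-1185490 + o) = sqrt(-1185490 + 2894266) = sqrt(1708776) = 54*sqrt(586)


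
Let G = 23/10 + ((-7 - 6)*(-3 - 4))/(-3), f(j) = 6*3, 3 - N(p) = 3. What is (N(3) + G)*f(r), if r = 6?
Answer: -2523/5 ≈ -504.60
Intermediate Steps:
N(p) = 0 (N(p) = 3 - 1*3 = 3 - 3 = 0)
f(j) = 18
G = -841/30 (G = 23*(1/10) - 13*(-7)*(-1/3) = 23/10 + 91*(-1/3) = 23/10 - 91/3 = -841/30 ≈ -28.033)
(N(3) + G)*f(r) = (0 - 841/30)*18 = -841/30*18 = -2523/5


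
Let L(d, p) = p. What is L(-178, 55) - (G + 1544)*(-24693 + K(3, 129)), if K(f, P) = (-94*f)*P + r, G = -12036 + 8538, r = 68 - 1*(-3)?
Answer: -119193945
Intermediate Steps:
r = 71 (r = 68 + 3 = 71)
G = -3498
K(f, P) = 71 - 94*P*f (K(f, P) = (-94*f)*P + 71 = -94*P*f + 71 = 71 - 94*P*f)
L(-178, 55) - (G + 1544)*(-24693 + K(3, 129)) = 55 - (-3498 + 1544)*(-24693 + (71 - 94*129*3)) = 55 - (-1954)*(-24693 + (71 - 36378)) = 55 - (-1954)*(-24693 - 36307) = 55 - (-1954)*(-61000) = 55 - 1*119194000 = 55 - 119194000 = -119193945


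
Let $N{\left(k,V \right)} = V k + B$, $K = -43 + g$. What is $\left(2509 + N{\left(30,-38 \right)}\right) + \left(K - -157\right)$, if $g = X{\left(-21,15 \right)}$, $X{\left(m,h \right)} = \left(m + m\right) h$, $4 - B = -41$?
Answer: $898$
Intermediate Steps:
$B = 45$ ($B = 4 - -41 = 4 + 41 = 45$)
$X{\left(m,h \right)} = 2 h m$ ($X{\left(m,h \right)} = 2 m h = 2 h m$)
$g = -630$ ($g = 2 \cdot 15 \left(-21\right) = -630$)
$K = -673$ ($K = -43 - 630 = -673$)
$N{\left(k,V \right)} = 45 + V k$ ($N{\left(k,V \right)} = V k + 45 = 45 + V k$)
$\left(2509 + N{\left(30,-38 \right)}\right) + \left(K - -157\right) = \left(2509 + \left(45 - 1140\right)\right) - 516 = \left(2509 + \left(45 - 1140\right)\right) + \left(-673 + 157\right) = \left(2509 - 1095\right) - 516 = 1414 - 516 = 898$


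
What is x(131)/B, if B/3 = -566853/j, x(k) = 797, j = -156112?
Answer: 124421264/1700559 ≈ 73.165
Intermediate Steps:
B = 1700559/156112 (B = 3*(-566853/(-156112)) = 3*(-566853*(-1/156112)) = 3*(566853/156112) = 1700559/156112 ≈ 10.893)
x(131)/B = 797/(1700559/156112) = 797*(156112/1700559) = 124421264/1700559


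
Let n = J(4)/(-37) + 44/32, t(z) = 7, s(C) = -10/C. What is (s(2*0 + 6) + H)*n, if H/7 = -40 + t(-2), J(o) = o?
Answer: -43625/148 ≈ -294.76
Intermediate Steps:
n = 375/296 (n = 4/(-37) + 44/32 = 4*(-1/37) + 44*(1/32) = -4/37 + 11/8 = 375/296 ≈ 1.2669)
H = -231 (H = 7*(-40 + 7) = 7*(-33) = -231)
(s(2*0 + 6) + H)*n = (-10/(2*0 + 6) - 231)*(375/296) = (-10/(0 + 6) - 231)*(375/296) = (-10/6 - 231)*(375/296) = (-10*⅙ - 231)*(375/296) = (-5/3 - 231)*(375/296) = -698/3*375/296 = -43625/148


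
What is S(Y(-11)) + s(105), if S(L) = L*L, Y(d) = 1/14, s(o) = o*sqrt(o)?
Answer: 1/196 + 105*sqrt(105) ≈ 1075.9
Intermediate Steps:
s(o) = o**(3/2)
Y(d) = 1/14
S(L) = L**2
S(Y(-11)) + s(105) = (1/14)**2 + 105**(3/2) = 1/196 + 105*sqrt(105)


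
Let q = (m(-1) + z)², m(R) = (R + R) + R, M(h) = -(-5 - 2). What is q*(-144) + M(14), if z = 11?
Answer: -9209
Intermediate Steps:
M(h) = 7 (M(h) = -1*(-7) = 7)
m(R) = 3*R (m(R) = 2*R + R = 3*R)
q = 64 (q = (3*(-1) + 11)² = (-3 + 11)² = 8² = 64)
q*(-144) + M(14) = 64*(-144) + 7 = -9216 + 7 = -9209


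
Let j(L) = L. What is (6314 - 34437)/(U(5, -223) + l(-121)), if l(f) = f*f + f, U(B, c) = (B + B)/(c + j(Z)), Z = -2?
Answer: -1265535/653398 ≈ -1.9369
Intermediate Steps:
U(B, c) = 2*B/(-2 + c) (U(B, c) = (B + B)/(c - 2) = (2*B)/(-2 + c) = 2*B/(-2 + c))
l(f) = f + f² (l(f) = f² + f = f + f²)
(6314 - 34437)/(U(5, -223) + l(-121)) = (6314 - 34437)/(2*5/(-2 - 223) - 121*(1 - 121)) = -28123/(2*5/(-225) - 121*(-120)) = -28123/(2*5*(-1/225) + 14520) = -28123/(-2/45 + 14520) = -28123/653398/45 = -28123*45/653398 = -1265535/653398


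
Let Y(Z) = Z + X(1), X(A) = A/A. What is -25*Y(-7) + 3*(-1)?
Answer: 147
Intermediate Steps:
X(A) = 1
Y(Z) = 1 + Z (Y(Z) = Z + 1 = 1 + Z)
-25*Y(-7) + 3*(-1) = -25*(1 - 7) + 3*(-1) = -25*(-6) - 3 = 150 - 3 = 147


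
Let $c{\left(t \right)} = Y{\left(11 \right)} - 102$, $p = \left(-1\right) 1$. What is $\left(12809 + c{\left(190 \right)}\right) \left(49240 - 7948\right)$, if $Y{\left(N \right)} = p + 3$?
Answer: $524780028$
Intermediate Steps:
$p = -1$
$Y{\left(N \right)} = 2$ ($Y{\left(N \right)} = -1 + 3 = 2$)
$c{\left(t \right)} = -100$ ($c{\left(t \right)} = 2 - 102 = -100$)
$\left(12809 + c{\left(190 \right)}\right) \left(49240 - 7948\right) = \left(12809 - 100\right) \left(49240 - 7948\right) = 12709 \cdot 41292 = 524780028$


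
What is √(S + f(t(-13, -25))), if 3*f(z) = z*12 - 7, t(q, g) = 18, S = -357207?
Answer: 2*I*√803559/3 ≈ 597.61*I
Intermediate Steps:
f(z) = -7/3 + 4*z (f(z) = (z*12 - 7)/3 = (12*z - 7)/3 = (-7 + 12*z)/3 = -7/3 + 4*z)
√(S + f(t(-13, -25))) = √(-357207 + (-7/3 + 4*18)) = √(-357207 + (-7/3 + 72)) = √(-357207 + 209/3) = √(-1071412/3) = 2*I*√803559/3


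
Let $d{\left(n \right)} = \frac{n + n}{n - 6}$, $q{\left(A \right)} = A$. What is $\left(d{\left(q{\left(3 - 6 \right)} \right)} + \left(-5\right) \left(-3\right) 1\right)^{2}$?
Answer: $\frac{2209}{9} \approx 245.44$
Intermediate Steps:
$d{\left(n \right)} = \frac{2 n}{-6 + n}$
$\left(d{\left(q{\left(3 - 6 \right)} \right)} + \left(-5\right) \left(-3\right) 1\right)^{2} = \left(\frac{2 \left(3 - 6\right)}{-6 + \left(3 - 6\right)} + \left(-5\right) \left(-3\right) 1\right)^{2} = \left(\frac{2 \left(3 - 6\right)}{-6 + \left(3 - 6\right)} + 15 \cdot 1\right)^{2} = \left(2 \left(-3\right) \frac{1}{-6 - 3} + 15\right)^{2} = \left(2 \left(-3\right) \frac{1}{-9} + 15\right)^{2} = \left(2 \left(-3\right) \left(- \frac{1}{9}\right) + 15\right)^{2} = \left(\frac{2}{3} + 15\right)^{2} = \left(\frac{47}{3}\right)^{2} = \frac{2209}{9}$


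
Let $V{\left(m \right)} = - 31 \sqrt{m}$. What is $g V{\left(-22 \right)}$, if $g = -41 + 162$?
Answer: $- 3751 i \sqrt{22} \approx - 17594.0 i$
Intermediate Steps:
$g = 121$
$g V{\left(-22 \right)} = 121 \left(- 31 \sqrt{-22}\right) = 121 \left(- 31 i \sqrt{22}\right) = - 3751 i \sqrt{22}$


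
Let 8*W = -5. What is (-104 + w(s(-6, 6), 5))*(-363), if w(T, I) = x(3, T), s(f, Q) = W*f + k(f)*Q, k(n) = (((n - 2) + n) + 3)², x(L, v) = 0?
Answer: 37752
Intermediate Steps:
W = -5/8 (W = (⅛)*(-5) = -5/8 ≈ -0.62500)
k(n) = (1 + 2*n)² (k(n) = (((-2 + n) + n) + 3)² = ((-2 + 2*n) + 3)² = (1 + 2*n)²)
s(f, Q) = -5*f/8 + Q*(1 + 2*f)² (s(f, Q) = -5*f/8 + (1 + 2*f)²*Q = -5*f/8 + Q*(1 + 2*f)²)
w(T, I) = 0
(-104 + w(s(-6, 6), 5))*(-363) = (-104 + 0)*(-363) = -104*(-363) = 37752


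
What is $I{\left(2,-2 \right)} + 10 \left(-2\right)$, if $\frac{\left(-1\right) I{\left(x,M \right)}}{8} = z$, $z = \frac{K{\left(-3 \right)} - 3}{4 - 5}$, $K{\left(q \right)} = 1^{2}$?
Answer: $-36$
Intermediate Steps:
$K{\left(q \right)} = 1$
$z = 2$ ($z = \frac{1 - 3}{4 - 5} = - \frac{2}{-1} = \left(-2\right) \left(-1\right) = 2$)
$I{\left(x,M \right)} = -16$ ($I{\left(x,M \right)} = \left(-8\right) 2 = -16$)
$I{\left(2,-2 \right)} + 10 \left(-2\right) = -16 + 10 \left(-2\right) = -16 - 20 = -36$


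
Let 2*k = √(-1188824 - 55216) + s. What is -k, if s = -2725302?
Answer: 1362651 - I*√311010 ≈ 1.3627e+6 - 557.68*I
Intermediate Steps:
k = -1362651 + I*√311010 (k = (√(-1188824 - 55216) - 2725302)/2 = (√(-1244040) - 2725302)/2 = (2*I*√311010 - 2725302)/2 = (-2725302 + 2*I*√311010)/2 = -1362651 + I*√311010 ≈ -1.3627e+6 + 557.68*I)
-k = -(-1362651 + I*√311010) = 1362651 - I*√311010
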